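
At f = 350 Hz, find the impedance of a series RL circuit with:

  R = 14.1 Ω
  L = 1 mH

Step 1 — Angular frequency: ω = 2π·f = 2π·350 = 2199 rad/s.
Step 2 — Component impedances:
  R: Z = R = 14.1 Ω
  L: Z = jωL = j·2199·0.001 = 0 + j2.199 Ω
Step 3 — Series combination: Z_total = R + L = 14.1 + j2.199 Ω = 14.27∠8.9° Ω.

Z = 14.1 + j2.199 Ω = 14.27∠8.9° Ω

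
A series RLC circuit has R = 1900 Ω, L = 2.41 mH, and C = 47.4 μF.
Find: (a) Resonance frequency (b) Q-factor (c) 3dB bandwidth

Step 1 — Resonance: ω₀ = 1/√(LC) = 1/√(0.00241·4.74e-05) = 2959 rad/s.
Step 2 — f₀ = ω₀/(2π) = 470.9 Hz.
Step 3 — Series Q: Q = ω₀L/R = 2959·0.00241/1900 = 0.003753.
Step 4 — Bandwidth: Δω = ω₀/Q = 7.884e+05 rad/s; BW = Δω/(2π) = 1.255e+05 Hz.

(a) f₀ = 470.9 Hz  (b) Q = 0.003753  (c) BW = 1.255e+05 Hz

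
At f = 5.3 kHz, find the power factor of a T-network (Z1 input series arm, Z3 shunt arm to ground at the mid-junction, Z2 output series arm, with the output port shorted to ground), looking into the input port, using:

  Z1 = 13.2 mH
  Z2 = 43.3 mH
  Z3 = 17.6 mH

Step 1 — Angular frequency: ω = 2π·f = 2π·5300 = 3.33e+04 rad/s.
Step 2 — Component impedances:
  Z1: Z = jωL = j·3.33e+04·0.0132 = 0 + j439.6 Ω
  Z2: Z = jωL = j·3.33e+04·0.0433 = 0 + j1442 Ω
  Z3: Z = jωL = j·3.33e+04·0.0176 = 0 + j586.1 Ω
Step 3 — With the output port shorted to ground, the output series arm Z2 runs from the junction to ground; the shunt arm Z3 also runs from the junction to ground. They appear in parallel: Z3 || Z2 = 0 + j416.7 Ω.
Step 4 — Series with input arm Z1: Z_in = Z1 + (Z3 || Z2) = 0 + j856.3 Ω = 856.3∠90.0° Ω.
Step 5 — Power factor: PF = cos(φ) = Re(Z)/|Z| = 0/856.3 = 0.
Step 6 — Type: Im(Z) = 856.3 ⇒ lagging (phase φ = 90.0°).

PF = 0 (lagging, φ = 90.0°)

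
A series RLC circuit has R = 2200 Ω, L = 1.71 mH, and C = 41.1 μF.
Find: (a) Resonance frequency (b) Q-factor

Step 1 — Resonance condition Im(Z)=0 gives ω₀ = 1/√(LC).
Step 2 — ω₀ = 1/√(0.00171·4.11e-05) = 3772 rad/s.
Step 3 — f₀ = ω₀/(2π) = 600.3 Hz.
Step 4 — Series Q: Q = ω₀L/R = 3772·0.00171/2200 = 0.002932.

(a) f₀ = 600.3 Hz  (b) Q = 0.002932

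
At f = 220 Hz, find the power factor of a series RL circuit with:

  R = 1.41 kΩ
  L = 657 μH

Step 1 — Angular frequency: ω = 2π·f = 2π·220 = 1382 rad/s.
Step 2 — Component impedances:
  R: Z = R = 1410 Ω
  L: Z = jωL = j·1382·0.000657 = 0 + j0.9082 Ω
Step 3 — Series combination: Z_total = R + L = 1410 + j0.9082 Ω = 1410∠0.0° Ω.
Step 4 — Power factor: PF = cos(φ) = Re(Z)/|Z| = 1410/1410 = 1.
Step 5 — Type: Im(Z) = 0.9082 ⇒ lagging (phase φ = 0.0°).

PF = 1 (lagging, φ = 0.0°)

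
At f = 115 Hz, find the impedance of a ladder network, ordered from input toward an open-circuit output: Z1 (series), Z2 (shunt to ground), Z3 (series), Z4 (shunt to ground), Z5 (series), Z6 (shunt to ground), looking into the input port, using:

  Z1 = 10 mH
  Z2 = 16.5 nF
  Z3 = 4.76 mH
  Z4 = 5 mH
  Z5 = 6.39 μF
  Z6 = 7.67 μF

Step 1 — Angular frequency: ω = 2π·f = 2π·115 = 722.6 rad/s.
Step 2 — Component impedances:
  Z1: Z = jωL = j·722.6·0.01 = 0 + j7.226 Ω
  Z2: Z = 1/(jωC) = -j/(ω·C) = 0 - j8.388e+04 Ω
  Z3: Z = jωL = j·722.6·0.00476 = 0 + j3.439 Ω
  Z4: Z = jωL = j·722.6·0.005 = 0 + j3.613 Ω
  Z5: Z = 1/(jωC) = -j/(ω·C) = 0 - j216.6 Ω
  Z6: Z = 1/(jωC) = -j/(ω·C) = 0 - j180.4 Ω
Step 3 — Ladder network (open output): work backward from the far end, alternating series and parallel combinations. Z_in = 0 + j14.31 Ω = 14.31∠90.0° Ω.

Z = 0 + j14.31 Ω = 14.31∠90.0° Ω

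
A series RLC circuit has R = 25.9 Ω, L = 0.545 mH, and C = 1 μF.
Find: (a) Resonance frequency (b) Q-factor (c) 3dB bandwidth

Step 1 — Resonance: ω₀ = 1/√(LC) = 1/√(0.000545·1e-06) = 4.284e+04 rad/s.
Step 2 — f₀ = ω₀/(2π) = 6817 Hz.
Step 3 — Series Q: Q = ω₀L/R = 4.284e+04·0.000545/25.9 = 0.9014.
Step 4 — Bandwidth: Δω = ω₀/Q = 4.752e+04 rad/s; BW = Δω/(2π) = 7564 Hz.

(a) f₀ = 6817 Hz  (b) Q = 0.9014  (c) BW = 7564 Hz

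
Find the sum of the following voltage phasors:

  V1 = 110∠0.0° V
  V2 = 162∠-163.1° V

Step 1 — Convert each phasor to rectangular form:
  V1 = 110·(cos(0.0°) + j·sin(0.0°)) = 110 V
  V2 = 162·(cos(-163.1°) + j·sin(-163.1°)) = -155 - j47.09 V
Step 2 — Sum components: V_total = -45 - j47.09 V.
Step 3 — Convert to polar: |V_total| = 65.14 V, ∠V_total = -133.7°.

V_total = 65.14∠-133.7° V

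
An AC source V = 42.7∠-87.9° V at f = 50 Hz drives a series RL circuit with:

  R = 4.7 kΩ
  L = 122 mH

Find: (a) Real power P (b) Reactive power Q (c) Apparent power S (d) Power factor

Step 1 — Angular frequency: ω = 2π·f = 2π·50 = 314.2 rad/s.
Step 2 — Component impedances:
  R: Z = R = 4700 Ω
  L: Z = jωL = j·314.2·0.122 = 0 + j38.33 Ω
Step 3 — Series combination: Z_total = R + L = 4700 + j38.33 Ω = 4700∠0.5° Ω.
Step 4 — Source phasor: V = 42.7∠-87.9° V = 1.565 - j42.67 V.
Step 5 — Current: I = V / Z = 0.0002589 - j0.009081 A = 0.009085∠-88.4° A.
Step 6 — Complex power: S = V·I* = 0.3879 + j0.003163 VA.
Step 7 — Real power: P = Re(S) = 0.3879 W.
Step 8 — Reactive power: Q = Im(S) = 0.003163 VAR.
Step 9 — Apparent power: |S| = 0.3879 VA.
Step 10 — Power factor: PF = P/|S| = 1 (lagging).

(a) P = 0.3879 W  (b) Q = 0.003163 VAR  (c) S = 0.3879 VA  (d) PF = 1 (lagging)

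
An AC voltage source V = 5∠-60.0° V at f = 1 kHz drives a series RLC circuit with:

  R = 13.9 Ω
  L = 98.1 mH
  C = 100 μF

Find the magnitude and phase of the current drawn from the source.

Step 1 — Angular frequency: ω = 2π·f = 2π·1000 = 6283 rad/s.
Step 2 — Component impedances:
  R: Z = R = 13.9 Ω
  L: Z = jωL = j·6283·0.0981 = 0 + j616.4 Ω
  C: Z = 1/(jωC) = -j/(ω·C) = 0 - j1.592 Ω
Step 3 — Series combination: Z_total = R + L + C = 13.9 + j614.8 Ω = 614.9∠88.7° Ω.
Step 4 — Source phasor: V = 5∠-60.0° V = 2.5 - j4.33 V.
Step 5 — Ohm's law: I = V / Z_total = (2.5 - j4.33) / (13.9 + j614.8) = -0.006948 - j0.004224 A.
Step 6 — Convert to polar: |I| = 0.008131 A, ∠I = -148.7°.

I = 0.008131∠-148.7° A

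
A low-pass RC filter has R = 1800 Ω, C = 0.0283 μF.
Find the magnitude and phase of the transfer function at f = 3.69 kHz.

Step 1 — Angular frequency: ω = 2π·3690 = 2.318e+04 rad/s.
Step 2 — Transfer function: H(jω) = 1/(1 + jωRC).
Step 3 — Denominator: 1 + jωRC = 1 + j·2.318e+04·1800·2.83e-08 = 1 + j1.181.
Step 4 — H = 0.4176 - j0.4932.
Step 5 — Magnitude: |H| = 0.6462 (-3.8 dB); phase: φ = -49.7°.

|H| = 0.6462 (-3.8 dB), φ = -49.7°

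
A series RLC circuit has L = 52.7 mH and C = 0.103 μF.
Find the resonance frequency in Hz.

Step 1 — Resonance condition Im(Z)=0 gives ω₀ = 1/√(LC).
Step 2 — ω₀ = 1/√(0.0527·1.03e-07) = 1.357e+04 rad/s.
Step 3 — f₀ = ω₀/(2π) = 2160 Hz.

f₀ = 2160 Hz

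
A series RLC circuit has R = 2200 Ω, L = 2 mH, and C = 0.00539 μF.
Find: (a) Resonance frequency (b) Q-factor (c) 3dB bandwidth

Step 1 — Resonance condition Im(Z)=0 gives ω₀ = 1/√(LC).
Step 2 — ω₀ = 1/√(0.002·5.39e-09) = 3.046e+05 rad/s.
Step 3 — f₀ = ω₀/(2π) = 4.847e+04 Hz.
Step 4 — Series Q: Q = ω₀L/R = 3.046e+05·0.002/2200 = 0.2769.
Step 5 — 3dB bandwidth: Δω = ω₀/Q = 1.1e+06 rad/s; BW = Δω/(2π) = 1.751e+05 Hz.

(a) f₀ = 4.847e+04 Hz  (b) Q = 0.2769  (c) BW = 1.751e+05 Hz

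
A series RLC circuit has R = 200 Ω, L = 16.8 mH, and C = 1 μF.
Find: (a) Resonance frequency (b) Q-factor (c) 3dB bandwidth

Step 1 — Resonance condition Im(Z)=0 gives ω₀ = 1/√(LC).
Step 2 — ω₀ = 1/√(0.0168·1e-06) = 7715 rad/s.
Step 3 — f₀ = ω₀/(2π) = 1228 Hz.
Step 4 — Series Q: Q = ω₀L/R = 7715·0.0168/200 = 0.6481.
Step 5 — 3dB bandwidth: Δω = ω₀/Q = 1.19e+04 rad/s; BW = Δω/(2π) = 1895 Hz.

(a) f₀ = 1228 Hz  (b) Q = 0.6481  (c) BW = 1895 Hz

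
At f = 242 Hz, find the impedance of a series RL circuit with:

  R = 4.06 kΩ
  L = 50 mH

Step 1 — Angular frequency: ω = 2π·f = 2π·242 = 1521 rad/s.
Step 2 — Component impedances:
  R: Z = R = 4060 Ω
  L: Z = jωL = j·1521·0.05 = 0 + j76.03 Ω
Step 3 — Series combination: Z_total = R + L = 4060 + j76.03 Ω = 4061∠1.1° Ω.

Z = 4060 + j76.03 Ω = 4061∠1.1° Ω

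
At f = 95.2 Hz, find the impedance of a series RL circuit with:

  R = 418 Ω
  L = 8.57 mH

Step 1 — Angular frequency: ω = 2π·f = 2π·95.2 = 598.2 rad/s.
Step 2 — Component impedances:
  R: Z = R = 418 Ω
  L: Z = jωL = j·598.2·0.00857 = 0 + j5.126 Ω
Step 3 — Series combination: Z_total = R + L = 418 + j5.126 Ω = 418∠0.7° Ω.

Z = 418 + j5.126 Ω = 418∠0.7° Ω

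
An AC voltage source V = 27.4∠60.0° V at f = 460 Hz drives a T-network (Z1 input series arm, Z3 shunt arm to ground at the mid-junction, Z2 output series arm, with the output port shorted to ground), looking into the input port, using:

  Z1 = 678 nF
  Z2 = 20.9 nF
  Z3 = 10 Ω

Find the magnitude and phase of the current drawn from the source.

Step 1 — Angular frequency: ω = 2π·f = 2π·460 = 2890 rad/s.
Step 2 — Component impedances:
  Z1: Z = 1/(jωC) = -j/(ω·C) = 0 - j510.3 Ω
  Z2: Z = 1/(jωC) = -j/(ω·C) = 0 - j1.655e+04 Ω
  Z3: Z = R = 10 Ω
Step 3 — With the output port shorted to ground, the output series arm Z2 runs from the junction to ground; the shunt arm Z3 also runs from the junction to ground. They appear in parallel: Z3 || Z2 = 10 - j0.006041 Ω.
Step 4 — Series with input arm Z1: Z_in = Z1 + (Z3 || Z2) = 10 - j510.3 Ω = 510.4∠-88.9° Ω.
Step 5 — Source phasor: V = 27.4∠60.0° V = 13.7 + j23.73 V.
Step 6 — Ohm's law: I = V / Z_total = (13.7 + j23.73) / (10 - j510.3) = -0.04596 + j0.02775 A.
Step 7 — Convert to polar: |I| = 0.05368 A, ∠I = 148.9°.

I = 0.05368∠148.9° A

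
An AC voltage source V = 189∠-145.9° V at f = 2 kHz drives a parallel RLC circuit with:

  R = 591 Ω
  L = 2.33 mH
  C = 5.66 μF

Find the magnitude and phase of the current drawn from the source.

Step 1 — Angular frequency: ω = 2π·f = 2π·2000 = 1.257e+04 rad/s.
Step 2 — Component impedances:
  R: Z = R = 591 Ω
  L: Z = jωL = j·1.257e+04·0.00233 = 0 + j29.28 Ω
  C: Z = 1/(jωC) = -j/(ω·C) = 0 - j14.06 Ω
Step 3 — Parallel combination: 1/Z_total = 1/R + 1/L + 1/C; Z_total = 1.235 - j26.99 Ω = 27.02∠-87.4° Ω.
Step 4 — Source phasor: V = 189∠-145.9° V = -156.5 - j106 V.
Step 5 — Ohm's law: I = V / Z_total = (-156.5 - j106) / (1.235 - j26.99) = 3.653 - j5.966 A.
Step 6 — Convert to polar: |I| = 6.995 A, ∠I = -58.5°.

I = 6.995∠-58.5° A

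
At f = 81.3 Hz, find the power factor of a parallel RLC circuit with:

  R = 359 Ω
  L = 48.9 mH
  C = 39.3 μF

Step 1 — Angular frequency: ω = 2π·f = 2π·81.3 = 510.8 rad/s.
Step 2 — Component impedances:
  R: Z = R = 359 Ω
  L: Z = jωL = j·510.8·0.0489 = 0 + j24.98 Ω
  C: Z = 1/(jωC) = -j/(ω·C) = 0 - j49.81 Ω
Step 3 — Parallel combination: 1/Z_total = 1/R + 1/L + 1/C; Z_total = 6.86 + j49.15 Ω = 49.62∠82.1° Ω.
Step 4 — Power factor: PF = cos(φ) = Re(Z)/|Z| = 6.8596/49.624 = 0.1382.
Step 5 — Type: Im(Z) = 49.15 ⇒ lagging (phase φ = 82.1°).

PF = 0.1382 (lagging, φ = 82.1°)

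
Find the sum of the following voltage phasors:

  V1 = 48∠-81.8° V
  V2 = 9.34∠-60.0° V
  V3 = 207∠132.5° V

Step 1 — Convert each phasor to rectangular form:
  V1 = 48·(cos(-81.8°) + j·sin(-81.8°)) = 6.846 - j47.51 V
  V2 = 9.34·(cos(-60.0°) + j·sin(-60.0°)) = 4.67 - j8.089 V
  V3 = 207·(cos(132.5°) + j·sin(132.5°)) = -139.8 + j152.6 V
Step 2 — Sum components: V_total = -128.3 + j97.02 V.
Step 3 — Convert to polar: |V_total| = 160.9 V, ∠V_total = 142.9°.

V_total = 160.9∠142.9° V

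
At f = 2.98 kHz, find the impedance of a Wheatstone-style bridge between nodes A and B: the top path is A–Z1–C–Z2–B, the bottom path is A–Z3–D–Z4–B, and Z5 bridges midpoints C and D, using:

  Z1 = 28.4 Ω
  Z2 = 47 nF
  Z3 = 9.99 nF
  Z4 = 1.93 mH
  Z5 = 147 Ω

Step 1 — Angular frequency: ω = 2π·f = 2π·2980 = 1.872e+04 rad/s.
Step 2 — Component impedances:
  Z1: Z = R = 28.4 Ω
  Z2: Z = 1/(jωC) = -j/(ω·C) = 0 - j1136 Ω
  Z3: Z = 1/(jωC) = -j/(ω·C) = 0 - j5346 Ω
  Z4: Z = jωL = j·1.872e+04·0.00193 = 0 + j36.14 Ω
  Z5: Z = R = 147 Ω
Step 3 — Bridge requires nodal analysis (the Z5 bridge couples midpoints C and D, so the two paths cannot be reduced to a simple series/parallel combination). Setting node B to ground and injecting 1 A at node A, the 3-node admittance system at A, C, D solves to V_A = Z_AB = 181 + j10.99 Ω = 181.3∠3.5° Ω.

Z = 181 + j10.99 Ω = 181.3∠3.5° Ω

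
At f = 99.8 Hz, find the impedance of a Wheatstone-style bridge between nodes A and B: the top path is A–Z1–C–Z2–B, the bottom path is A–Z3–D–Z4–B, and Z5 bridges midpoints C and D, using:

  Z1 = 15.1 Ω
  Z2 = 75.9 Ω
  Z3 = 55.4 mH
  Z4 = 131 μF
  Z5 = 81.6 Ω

Step 1 — Angular frequency: ω = 2π·f = 2π·99.8 = 627.1 rad/s.
Step 2 — Component impedances:
  Z1: Z = R = 15.1 Ω
  Z2: Z = R = 75.9 Ω
  Z3: Z = jωL = j·627.1·0.0554 = 0 + j34.74 Ω
  Z4: Z = 1/(jωC) = -j/(ω·C) = 0 - j12.17 Ω
  Z5: Z = R = 81.6 Ω
Step 3 — Bridge requires nodal analysis (the Z5 bridge couples midpoints C and D, so the two paths cannot be reduced to a simple series/parallel combination). Setting node B to ground and injecting 1 A at node A, the 3-node admittance system at A, C, D solves to V_A = Z_AB = 11.85 + j15.85 Ω = 19.79∠53.2° Ω.

Z = 11.85 + j15.85 Ω = 19.79∠53.2° Ω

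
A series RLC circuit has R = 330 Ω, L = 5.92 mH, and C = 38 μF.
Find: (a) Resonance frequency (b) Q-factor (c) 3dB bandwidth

Step 1 — Resonance condition Im(Z)=0 gives ω₀ = 1/√(LC).
Step 2 — ω₀ = 1/√(0.00592·3.8e-05) = 2108 rad/s.
Step 3 — f₀ = ω₀/(2π) = 335.6 Hz.
Step 4 — Series Q: Q = ω₀L/R = 2108·0.00592/330 = 0.03782.
Step 5 — 3dB bandwidth: Δω = ω₀/Q = 5.574e+04 rad/s; BW = Δω/(2π) = 8872 Hz.

(a) f₀ = 335.6 Hz  (b) Q = 0.03782  (c) BW = 8872 Hz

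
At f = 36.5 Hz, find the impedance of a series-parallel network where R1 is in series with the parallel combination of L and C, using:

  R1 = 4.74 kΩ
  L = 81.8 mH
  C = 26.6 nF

Step 1 — Angular frequency: ω = 2π·f = 2π·36.5 = 229.3 rad/s.
Step 2 — Component impedances:
  R1: Z = R = 4740 Ω
  L: Z = jωL = j·229.3·0.0818 = 0 + j18.76 Ω
  C: Z = 1/(jωC) = -j/(ω·C) = 0 - j1.639e+05 Ω
Step 3 — Parallel branch: L || C = 1/(1/L + 1/C) = 0 + j18.76 Ω.
Step 4 — Series with R1: Z_total = R1 + (L || C) = 4740 + j18.76 Ω = 4740∠0.2° Ω.

Z = 4740 + j18.76 Ω = 4740∠0.2° Ω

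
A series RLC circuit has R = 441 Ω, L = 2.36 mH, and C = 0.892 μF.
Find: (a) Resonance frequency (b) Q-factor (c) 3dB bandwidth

Step 1 — Resonance condition Im(Z)=0 gives ω₀ = 1/√(LC).
Step 2 — ω₀ = 1/√(0.00236·8.92e-07) = 2.18e+04 rad/s.
Step 3 — f₀ = ω₀/(2π) = 3469 Hz.
Step 4 — Series Q: Q = ω₀L/R = 2.18e+04·0.00236/441 = 0.1166.
Step 5 — 3dB bandwidth: Δω = ω₀/Q = 1.869e+05 rad/s; BW = Δω/(2π) = 2.974e+04 Hz.

(a) f₀ = 3469 Hz  (b) Q = 0.1166  (c) BW = 2.974e+04 Hz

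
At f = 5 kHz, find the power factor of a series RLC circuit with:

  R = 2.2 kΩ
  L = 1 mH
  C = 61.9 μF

Step 1 — Angular frequency: ω = 2π·f = 2π·5000 = 3.142e+04 rad/s.
Step 2 — Component impedances:
  R: Z = R = 2200 Ω
  L: Z = jωL = j·3.142e+04·0.001 = 0 + j31.42 Ω
  C: Z = 1/(jωC) = -j/(ω·C) = 0 - j0.5142 Ω
Step 3 — Series combination: Z_total = R + L + C = 2200 + j30.9 Ω = 2200∠0.8° Ω.
Step 4 — Power factor: PF = cos(φ) = Re(Z)/|Z| = 2200/2200.2 = 0.9999.
Step 5 — Type: Im(Z) = 30.9 ⇒ lagging (phase φ = 0.8°).

PF = 0.9999 (lagging, φ = 0.8°)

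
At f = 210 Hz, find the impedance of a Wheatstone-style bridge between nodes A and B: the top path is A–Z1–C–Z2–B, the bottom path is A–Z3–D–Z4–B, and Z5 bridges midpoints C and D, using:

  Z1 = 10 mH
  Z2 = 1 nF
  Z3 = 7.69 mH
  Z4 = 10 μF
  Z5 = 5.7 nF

Step 1 — Angular frequency: ω = 2π·f = 2π·210 = 1319 rad/s.
Step 2 — Component impedances:
  Z1: Z = jωL = j·1319·0.01 = 0 + j13.19 Ω
  Z2: Z = 1/(jωC) = -j/(ω·C) = 0 - j7.579e+05 Ω
  Z3: Z = jωL = j·1319·0.00769 = 0 + j10.15 Ω
  Z4: Z = 1/(jωC) = -j/(ω·C) = 0 - j75.79 Ω
  Z5: Z = 1/(jωC) = -j/(ω·C) = 0 - j1.33e+05 Ω
Step 3 — Bridge requires nodal analysis (the Z5 bridge couples midpoints C and D, so the two paths cannot be reduced to a simple series/parallel combination). Setting node B to ground and injecting 1 A at node A, the 3-node admittance system at A, C, D solves to V_A = Z_AB = 0 - j65.63 Ω = 65.63∠-90.0° Ω.

Z = 0 - j65.63 Ω = 65.63∠-90.0° Ω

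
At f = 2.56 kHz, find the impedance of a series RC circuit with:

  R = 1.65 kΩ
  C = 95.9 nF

Step 1 — Angular frequency: ω = 2π·f = 2π·2560 = 1.608e+04 rad/s.
Step 2 — Component impedances:
  R: Z = R = 1650 Ω
  C: Z = 1/(jωC) = -j/(ω·C) = 0 - j648.3 Ω
Step 3 — Series combination: Z_total = R + C = 1650 - j648.3 Ω = 1773∠-21.4° Ω.

Z = 1650 - j648.3 Ω = 1773∠-21.4° Ω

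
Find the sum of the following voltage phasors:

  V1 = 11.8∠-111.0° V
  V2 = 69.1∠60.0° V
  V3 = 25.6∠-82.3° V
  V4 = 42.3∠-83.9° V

Step 1 — Convert each phasor to rectangular form:
  V1 = 11.8·(cos(-111.0°) + j·sin(-111.0°)) = -4.229 - j11.02 V
  V2 = 69.1·(cos(60.0°) + j·sin(60.0°)) = 34.55 + j59.84 V
  V3 = 25.6·(cos(-82.3°) + j·sin(-82.3°)) = 3.43 - j25.37 V
  V4 = 42.3·(cos(-83.9°) + j·sin(-83.9°)) = 4.495 - j42.06 V
Step 2 — Sum components: V_total = 38.25 - j18.6 V.
Step 3 — Convert to polar: |V_total| = 42.53 V, ∠V_total = -25.9°.

V_total = 42.53∠-25.9° V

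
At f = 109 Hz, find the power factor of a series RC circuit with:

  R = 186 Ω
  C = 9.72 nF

Step 1 — Angular frequency: ω = 2π·f = 2π·109 = 684.9 rad/s.
Step 2 — Component impedances:
  R: Z = R = 186 Ω
  C: Z = 1/(jωC) = -j/(ω·C) = 0 - j1.502e+05 Ω
Step 3 — Series combination: Z_total = R + C = 186 - j1.502e+05 Ω = 1.502e+05∠-89.9° Ω.
Step 4 — Power factor: PF = cos(φ) = Re(Z)/|Z| = 186/1.502e+05 = 0.001238.
Step 5 — Type: Im(Z) = -1.502e+05 ⇒ leading (phase φ = -89.9°).

PF = 0.001238 (leading, φ = -89.9°)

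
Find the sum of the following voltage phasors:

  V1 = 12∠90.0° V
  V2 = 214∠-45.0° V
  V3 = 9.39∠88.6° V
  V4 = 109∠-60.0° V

Step 1 — Convert each phasor to rectangular form:
  V1 = 12·(cos(90.0°) + j·sin(90.0°)) = 0 + j12 V
  V2 = 214·(cos(-45.0°) + j·sin(-45.0°)) = 151.3 - j151.3 V
  V3 = 9.39·(cos(88.6°) + j·sin(88.6°)) = 0.2294 + j9.387 V
  V4 = 109·(cos(-60.0°) + j·sin(-60.0°)) = 54.5 - j94.4 V
Step 2 — Sum components: V_total = 206.1 - j224.3 V.
Step 3 — Convert to polar: |V_total| = 304.6 V, ∠V_total = -47.4°.

V_total = 304.6∠-47.4° V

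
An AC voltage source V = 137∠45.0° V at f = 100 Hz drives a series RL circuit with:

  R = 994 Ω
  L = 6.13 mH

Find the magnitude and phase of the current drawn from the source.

Step 1 — Angular frequency: ω = 2π·f = 2π·100 = 628.3 rad/s.
Step 2 — Component impedances:
  R: Z = R = 994 Ω
  L: Z = jωL = j·628.3·0.00613 = 0 + j3.852 Ω
Step 3 — Series combination: Z_total = R + L = 994 + j3.852 Ω = 994∠0.2° Ω.
Step 4 — Source phasor: V = 137∠45.0° V = 96.87 + j96.87 V.
Step 5 — Ohm's law: I = V / Z_total = (96.87 + j96.87) / (994 + j3.852) = 0.09783 + j0.09708 A.
Step 6 — Convert to polar: |I| = 0.1378 A, ∠I = 44.8°.

I = 0.1378∠44.8° A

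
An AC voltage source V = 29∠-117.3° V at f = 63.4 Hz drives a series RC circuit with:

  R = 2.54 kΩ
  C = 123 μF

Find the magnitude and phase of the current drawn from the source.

Step 1 — Angular frequency: ω = 2π·f = 2π·63.4 = 398.4 rad/s.
Step 2 — Component impedances:
  R: Z = R = 2540 Ω
  C: Z = 1/(jωC) = -j/(ω·C) = 0 - j20.41 Ω
Step 3 — Series combination: Z_total = R + C = 2540 - j20.41 Ω = 2540∠-0.5° Ω.
Step 4 — Source phasor: V = 29∠-117.3° V = -13.3 - j25.77 V.
Step 5 — Ohm's law: I = V / Z_total = (-13.3 - j25.77) / (2540 - j20.41) = -0.005155 - j0.01019 A.
Step 6 — Convert to polar: |I| = 0.01142 A, ∠I = -116.8°.

I = 0.01142∠-116.8° A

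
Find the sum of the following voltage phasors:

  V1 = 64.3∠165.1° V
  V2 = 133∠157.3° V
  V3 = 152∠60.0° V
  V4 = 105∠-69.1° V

Step 1 — Convert each phasor to rectangular form:
  V1 = 64.3·(cos(165.1°) + j·sin(165.1°)) = -62.14 + j16.53 V
  V2 = 133·(cos(157.3°) + j·sin(157.3°)) = -122.7 + j51.33 V
  V3 = 152·(cos(60.0°) + j·sin(60.0°)) = 76 + j131.6 V
  V4 = 105·(cos(-69.1°) + j·sin(-69.1°)) = 37.46 - j98.09 V
Step 2 — Sum components: V_total = -71.38 + j101.4 V.
Step 3 — Convert to polar: |V_total| = 124 V, ∠V_total = 125.1°.

V_total = 124∠125.1° V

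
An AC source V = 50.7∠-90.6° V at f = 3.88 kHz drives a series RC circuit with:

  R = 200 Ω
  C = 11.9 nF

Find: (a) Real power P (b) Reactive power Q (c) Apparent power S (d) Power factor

Step 1 — Angular frequency: ω = 2π·f = 2π·3880 = 2.438e+04 rad/s.
Step 2 — Component impedances:
  R: Z = R = 200 Ω
  C: Z = 1/(jωC) = -j/(ω·C) = 0 - j3447 Ω
Step 3 — Series combination: Z_total = R + C = 200 - j3447 Ω = 3453∠-86.7° Ω.
Step 4 — Source phasor: V = 50.7∠-90.6° V = -0.5309 - j50.7 V.
Step 5 — Current: I = V / Z = 0.01465 - j0.001004 A = 0.01468∠-3.9° A.
Step 6 — Complex power: S = V·I* = 0.04312 - j0.7432 VA.
Step 7 — Real power: P = Re(S) = 0.04312 W.
Step 8 — Reactive power: Q = Im(S) = -0.7432 VAR.
Step 9 — Apparent power: |S| = 0.7445 VA.
Step 10 — Power factor: PF = P/|S| = 0.05792 (leading).

(a) P = 0.04312 W  (b) Q = -0.7432 VAR  (c) S = 0.7445 VA  (d) PF = 0.05792 (leading)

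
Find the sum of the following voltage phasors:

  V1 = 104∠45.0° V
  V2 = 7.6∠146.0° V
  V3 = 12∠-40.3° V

Step 1 — Convert each phasor to rectangular form:
  V1 = 104·(cos(45.0°) + j·sin(45.0°)) = 73.54 + j73.54 V
  V2 = 7.6·(cos(146.0°) + j·sin(146.0°)) = -6.301 + j4.25 V
  V3 = 12·(cos(-40.3°) + j·sin(-40.3°)) = 9.152 - j7.761 V
Step 2 — Sum components: V_total = 76.39 + j70.03 V.
Step 3 — Convert to polar: |V_total| = 103.6 V, ∠V_total = 42.5°.

V_total = 103.6∠42.5° V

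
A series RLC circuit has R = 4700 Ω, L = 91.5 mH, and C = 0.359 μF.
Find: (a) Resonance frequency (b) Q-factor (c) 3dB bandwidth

Step 1 — Resonance: ω₀ = 1/√(LC) = 1/√(0.0915·3.59e-07) = 5517 rad/s.
Step 2 — f₀ = ω₀/(2π) = 878.1 Hz.
Step 3 — Series Q: Q = ω₀L/R = 5517·0.0915/4700 = 0.1074.
Step 4 — Bandwidth: Δω = ω₀/Q = 5.137e+04 rad/s; BW = Δω/(2π) = 8175 Hz.

(a) f₀ = 878.1 Hz  (b) Q = 0.1074  (c) BW = 8175 Hz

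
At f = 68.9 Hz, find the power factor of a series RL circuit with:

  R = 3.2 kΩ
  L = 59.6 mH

Step 1 — Angular frequency: ω = 2π·f = 2π·68.9 = 432.9 rad/s.
Step 2 — Component impedances:
  R: Z = R = 3200 Ω
  L: Z = jωL = j·432.9·0.0596 = 0 + j25.8 Ω
Step 3 — Series combination: Z_total = R + L = 3200 + j25.8 Ω = 3200∠0.5° Ω.
Step 4 — Power factor: PF = cos(φ) = Re(Z)/|Z| = 3200/3200 = 1.
Step 5 — Type: Im(Z) = 25.8 ⇒ lagging (phase φ = 0.5°).

PF = 1 (lagging, φ = 0.5°)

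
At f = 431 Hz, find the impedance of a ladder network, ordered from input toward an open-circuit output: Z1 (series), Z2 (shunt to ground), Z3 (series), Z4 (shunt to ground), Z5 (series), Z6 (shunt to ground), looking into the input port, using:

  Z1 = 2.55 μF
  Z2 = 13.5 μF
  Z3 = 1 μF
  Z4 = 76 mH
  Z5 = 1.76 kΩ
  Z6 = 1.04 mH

Step 1 — Angular frequency: ω = 2π·f = 2π·431 = 2708 rad/s.
Step 2 — Component impedances:
  Z1: Z = 1/(jωC) = -j/(ω·C) = 0 - j144.8 Ω
  Z2: Z = 1/(jωC) = -j/(ω·C) = 0 - j27.35 Ω
  Z3: Z = 1/(jωC) = -j/(ω·C) = 0 - j369.3 Ω
  Z4: Z = jωL = j·2708·0.076 = 0 + j205.8 Ω
  Z5: Z = R = 1760 Ω
  Z6: Z = jωL = j·2708·0.00104 = 0 + j2.816 Ω
Step 3 — Ladder network (open output): work backward from the far end, alternating series and parallel combinations. Z_in = 0.4667 - j168.4 Ω = 168.4∠-89.8° Ω.

Z = 0.4667 - j168.4 Ω = 168.4∠-89.8° Ω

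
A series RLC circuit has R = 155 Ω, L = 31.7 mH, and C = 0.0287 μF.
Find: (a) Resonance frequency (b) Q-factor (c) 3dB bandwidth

Step 1 — Resonance condition Im(Z)=0 gives ω₀ = 1/√(LC).
Step 2 — ω₀ = 1/√(0.0317·2.87e-08) = 3.315e+04 rad/s.
Step 3 — f₀ = ω₀/(2π) = 5277 Hz.
Step 4 — Series Q: Q = ω₀L/R = 3.315e+04·0.0317/155 = 6.78.
Step 5 — 3dB bandwidth: Δω = ω₀/Q = 4890 rad/s; BW = Δω/(2π) = 778.2 Hz.

(a) f₀ = 5277 Hz  (b) Q = 6.78  (c) BW = 778.2 Hz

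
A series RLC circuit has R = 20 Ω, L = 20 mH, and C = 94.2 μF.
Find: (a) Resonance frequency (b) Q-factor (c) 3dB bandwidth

Step 1 — Resonance condition Im(Z)=0 gives ω₀ = 1/√(LC).
Step 2 — ω₀ = 1/√(0.02·9.42e-05) = 728.6 rad/s.
Step 3 — f₀ = ω₀/(2π) = 116 Hz.
Step 4 — Series Q: Q = ω₀L/R = 728.6·0.02/20 = 0.7286.
Step 5 — 3dB bandwidth: Δω = ω₀/Q = 1000 rad/s; BW = Δω/(2π) = 159.2 Hz.

(a) f₀ = 116 Hz  (b) Q = 0.7286  (c) BW = 159.2 Hz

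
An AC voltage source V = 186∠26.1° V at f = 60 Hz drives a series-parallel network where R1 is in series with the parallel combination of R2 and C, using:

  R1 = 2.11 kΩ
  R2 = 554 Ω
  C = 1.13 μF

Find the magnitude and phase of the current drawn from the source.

Step 1 — Angular frequency: ω = 2π·f = 2π·60 = 377 rad/s.
Step 2 — Component impedances:
  R1: Z = R = 2110 Ω
  R2: Z = R = 554 Ω
  C: Z = 1/(jωC) = -j/(ω·C) = 0 - j2347 Ω
Step 3 — Parallel branch: R2 || C = 1/(1/R2 + 1/C) = 524.8 - j123.8 Ω.
Step 4 — Series with R1: Z_total = R1 + (R2 || C) = 2635 - j123.8 Ω = 2638∠-2.7° Ω.
Step 5 — Source phasor: V = 186∠26.1° V = 167 + j81.83 V.
Step 6 — Ohm's law: I = V / Z_total = (167 + j81.83) / (2635 - j123.8) = 0.0618 + j0.03396 A.
Step 7 — Convert to polar: |I| = 0.07052 A, ∠I = 28.8°.

I = 0.07052∠28.8° A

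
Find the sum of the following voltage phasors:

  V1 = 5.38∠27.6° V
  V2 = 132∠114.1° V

Step 1 — Convert each phasor to rectangular form:
  V1 = 5.38·(cos(27.6°) + j·sin(27.6°)) = 4.768 + j2.493 V
  V2 = 132·(cos(114.1°) + j·sin(114.1°)) = -53.9 + j120.5 V
Step 2 — Sum components: V_total = -49.13 + j123 V.
Step 3 — Convert to polar: |V_total| = 132.4 V, ∠V_total = 111.8°.

V_total = 132.4∠111.8° V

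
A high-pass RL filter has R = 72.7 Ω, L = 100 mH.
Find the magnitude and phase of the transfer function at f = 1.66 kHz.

Step 1 — Angular frequency: ω = 2π·1660 = 1.043e+04 rad/s.
Step 2 — Transfer function: H(jω) = jωL/(R + jωL).
Step 3 — Numerator jωL = j·1043; denominator R + jωL = 72.7 + j1043.
Step 4 — H = 0.9952 + j0.06937.
Step 5 — Magnitude: |H| = 0.9976 (-0.0 dB); phase: φ = 4.0°.

|H| = 0.9976 (-0.0 dB), φ = 4.0°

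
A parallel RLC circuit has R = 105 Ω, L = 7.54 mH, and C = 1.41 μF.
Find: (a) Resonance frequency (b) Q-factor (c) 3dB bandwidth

Step 1 — Resonance: ω₀ = 1/√(LC) = 1/√(0.00754·1.41e-06) = 9699 rad/s.
Step 2 — f₀ = ω₀/(2π) = 1544 Hz.
Step 3 — Parallel Q: Q = R/(ω₀L) = 105/(9699·0.00754) = 1.436.
Step 4 — Bandwidth: Δω = ω₀/Q = 6754 rad/s; BW = Δω/(2π) = 1075 Hz.

(a) f₀ = 1544 Hz  (b) Q = 1.436  (c) BW = 1075 Hz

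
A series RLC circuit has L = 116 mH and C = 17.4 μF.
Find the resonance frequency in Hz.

Step 1 — Resonance condition Im(Z)=0 gives ω₀ = 1/√(LC).
Step 2 — ω₀ = 1/√(0.116·1.74e-05) = 703.9 rad/s.
Step 3 — f₀ = ω₀/(2π) = 112 Hz.

f₀ = 112 Hz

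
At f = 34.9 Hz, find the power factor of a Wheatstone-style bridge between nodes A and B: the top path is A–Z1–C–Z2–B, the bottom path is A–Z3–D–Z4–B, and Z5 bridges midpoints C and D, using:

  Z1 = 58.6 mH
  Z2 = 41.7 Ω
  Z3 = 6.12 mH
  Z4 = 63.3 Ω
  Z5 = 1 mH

Step 1 — Angular frequency: ω = 2π·f = 2π·34.9 = 219.3 rad/s.
Step 2 — Component impedances:
  Z1: Z = jωL = j·219.3·0.0586 = 0 + j12.85 Ω
  Z2: Z = R = 41.7 Ω
  Z3: Z = jωL = j·219.3·0.00612 = 0 + j1.342 Ω
  Z4: Z = R = 63.3 Ω
  Z5: Z = jωL = j·219.3·0.001 = 0 + j0.2193 Ω
Step 3 — Bridge requires nodal analysis (the Z5 bridge couples midpoints C and D, so the two paths cannot be reduced to a simple series/parallel combination). Setting node B to ground and injecting 1 A at node A, the 3-node admittance system at A, C, D solves to V_A = Z_AB = 25.14 + j1.271 Ω = 25.17∠2.9° Ω.
Step 4 — Power factor: PF = cos(φ) = Re(Z)/|Z| = 25.139/25.171 = 0.9987.
Step 5 — Type: Im(Z) = 1.271 ⇒ lagging (phase φ = 2.9°).

PF = 0.9987 (lagging, φ = 2.9°)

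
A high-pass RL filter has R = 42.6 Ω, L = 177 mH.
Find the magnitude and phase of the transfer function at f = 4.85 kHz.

Step 1 — Angular frequency: ω = 2π·4850 = 3.047e+04 rad/s.
Step 2 — Transfer function: H(jω) = jωL/(R + jωL).
Step 3 — Numerator jωL = j·5394; denominator R + jωL = 42.6 + j5394.
Step 4 — H = 0.9999 + j0.007897.
Step 5 — Magnitude: |H| = 1 (-0.0 dB); phase: φ = 0.5°.

|H| = 1 (-0.0 dB), φ = 0.5°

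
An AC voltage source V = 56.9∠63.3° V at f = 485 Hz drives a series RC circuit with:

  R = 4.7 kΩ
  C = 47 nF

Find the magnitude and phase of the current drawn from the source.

Step 1 — Angular frequency: ω = 2π·f = 2π·485 = 3047 rad/s.
Step 2 — Component impedances:
  R: Z = R = 4700 Ω
  C: Z = 1/(jωC) = -j/(ω·C) = 0 - j6982 Ω
Step 3 — Series combination: Z_total = R + C = 4700 - j6982 Ω = 8417∠-56.1° Ω.
Step 4 — Source phasor: V = 56.9∠63.3° V = 25.57 + j50.83 V.
Step 5 — Ohm's law: I = V / Z_total = (25.57 + j50.83) / (4700 - j6982) = -0.003314 + j0.005893 A.
Step 6 — Convert to polar: |I| = 0.00676 A, ∠I = 119.4°.

I = 0.00676∠119.4° A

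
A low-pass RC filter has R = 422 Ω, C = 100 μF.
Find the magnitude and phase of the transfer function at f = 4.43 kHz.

Step 1 — Angular frequency: ω = 2π·4430 = 2.783e+04 rad/s.
Step 2 — Transfer function: H(jω) = 1/(1 + jωRC).
Step 3 — Denominator: 1 + jωRC = 1 + j·2.783e+04·422·0.0001 = 1 + j1175.
Step 4 — H = 7.248e-07 - j0.0008513.
Step 5 — Magnitude: |H| = 0.0008513 (-61.4 dB); phase: φ = -90.0°.

|H| = 0.0008513 (-61.4 dB), φ = -90.0°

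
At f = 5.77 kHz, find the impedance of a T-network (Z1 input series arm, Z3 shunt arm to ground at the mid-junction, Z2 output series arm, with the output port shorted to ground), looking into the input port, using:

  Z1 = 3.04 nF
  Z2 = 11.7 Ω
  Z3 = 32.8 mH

Step 1 — Angular frequency: ω = 2π·f = 2π·5770 = 3.625e+04 rad/s.
Step 2 — Component impedances:
  Z1: Z = 1/(jωC) = -j/(ω·C) = 0 - j9073 Ω
  Z2: Z = R = 11.7 Ω
  Z3: Z = jωL = j·3.625e+04·0.0328 = 0 + j1189 Ω
Step 3 — With the output port shorted to ground, the output series arm Z2 runs from the junction to ground; the shunt arm Z3 also runs from the junction to ground. They appear in parallel: Z3 || Z2 = 11.7 + j0.1151 Ω.
Step 4 — Series with input arm Z1: Z_in = Z1 + (Z3 || Z2) = 11.7 - j9073 Ω = 9073∠-89.9° Ω.

Z = 11.7 - j9073 Ω = 9073∠-89.9° Ω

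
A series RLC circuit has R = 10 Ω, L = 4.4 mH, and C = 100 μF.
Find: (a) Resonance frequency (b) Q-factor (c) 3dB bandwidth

Step 1 — Resonance: ω₀ = 1/√(LC) = 1/√(0.0044·0.0001) = 1508 rad/s.
Step 2 — f₀ = ω₀/(2π) = 239.9 Hz.
Step 3 — Series Q: Q = ω₀L/R = 1508·0.0044/10 = 0.6633.
Step 4 — Bandwidth: Δω = ω₀/Q = 2273 rad/s; BW = Δω/(2π) = 361.7 Hz.

(a) f₀ = 239.9 Hz  (b) Q = 0.6633  (c) BW = 361.7 Hz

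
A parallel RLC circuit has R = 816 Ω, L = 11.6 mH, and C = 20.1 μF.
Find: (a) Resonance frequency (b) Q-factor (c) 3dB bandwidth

Step 1 — Resonance: ω₀ = 1/√(LC) = 1/√(0.0116·2.01e-05) = 2071 rad/s.
Step 2 — f₀ = ω₀/(2π) = 329.6 Hz.
Step 3 — Parallel Q: Q = R/(ω₀L) = 816/(2071·0.0116) = 33.97.
Step 4 — Bandwidth: Δω = ω₀/Q = 60.97 rad/s; BW = Δω/(2π) = 9.704 Hz.

(a) f₀ = 329.6 Hz  (b) Q = 33.97  (c) BW = 9.704 Hz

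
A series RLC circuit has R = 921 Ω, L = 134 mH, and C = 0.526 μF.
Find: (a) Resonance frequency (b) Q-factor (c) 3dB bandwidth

Step 1 — Resonance: ω₀ = 1/√(LC) = 1/√(0.134·5.26e-07) = 3767 rad/s.
Step 2 — f₀ = ω₀/(2π) = 599.5 Hz.
Step 3 — Series Q: Q = ω₀L/R = 3767·0.134/921 = 0.548.
Step 4 — Bandwidth: Δω = ω₀/Q = 6873 rad/s; BW = Δω/(2π) = 1094 Hz.

(a) f₀ = 599.5 Hz  (b) Q = 0.548  (c) BW = 1094 Hz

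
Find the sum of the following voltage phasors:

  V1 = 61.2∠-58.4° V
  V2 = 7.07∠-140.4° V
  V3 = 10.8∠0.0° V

Step 1 — Convert each phasor to rectangular form:
  V1 = 61.2·(cos(-58.4°) + j·sin(-58.4°)) = 32.07 - j52.13 V
  V2 = 7.07·(cos(-140.4°) + j·sin(-140.4°)) = -5.448 - j4.507 V
  V3 = 10.8·(cos(0.0°) + j·sin(0.0°)) = 10.8 V
Step 2 — Sum components: V_total = 37.42 - j56.63 V.
Step 3 — Convert to polar: |V_total| = 67.88 V, ∠V_total = -56.5°.

V_total = 67.88∠-56.5° V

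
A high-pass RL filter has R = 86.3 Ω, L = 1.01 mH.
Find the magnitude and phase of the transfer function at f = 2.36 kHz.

Step 1 — Angular frequency: ω = 2π·2360 = 1.483e+04 rad/s.
Step 2 — Transfer function: H(jω) = jωL/(R + jωL).
Step 3 — Numerator jωL = j·14.98; denominator R + jωL = 86.3 + j14.98.
Step 4 — H = 0.02924 + j0.1685.
Step 5 — Magnitude: |H| = 0.171 (-15.3 dB); phase: φ = 80.2°.

|H| = 0.171 (-15.3 dB), φ = 80.2°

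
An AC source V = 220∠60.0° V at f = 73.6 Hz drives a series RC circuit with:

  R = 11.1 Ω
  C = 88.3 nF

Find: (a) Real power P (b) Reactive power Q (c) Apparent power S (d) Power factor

Step 1 — Angular frequency: ω = 2π·f = 2π·73.6 = 462.4 rad/s.
Step 2 — Component impedances:
  R: Z = R = 11.1 Ω
  C: Z = 1/(jωC) = -j/(ω·C) = 0 - j2.449e+04 Ω
Step 3 — Series combination: Z_total = R + C = 11.1 - j2.449e+04 Ω = 2.449e+04∠-90.0° Ω.
Step 4 — Source phasor: V = 220∠60.0° V = 110 + j190.5 V.
Step 5 — Current: I = V / Z = -0.007778 + j0.004495 A = 0.008983∠150.0° A.
Step 6 — Complex power: S = V·I* = 0.0008958 - j1.976 VA.
Step 7 — Real power: P = Re(S) = 0.0008958 W.
Step 8 — Reactive power: Q = Im(S) = -1.976 VAR.
Step 9 — Apparent power: |S| = 1.976 VA.
Step 10 — Power factor: PF = P/|S| = 0.0004533 (leading).

(a) P = 0.0008958 W  (b) Q = -1.976 VAR  (c) S = 1.976 VA  (d) PF = 0.0004533 (leading)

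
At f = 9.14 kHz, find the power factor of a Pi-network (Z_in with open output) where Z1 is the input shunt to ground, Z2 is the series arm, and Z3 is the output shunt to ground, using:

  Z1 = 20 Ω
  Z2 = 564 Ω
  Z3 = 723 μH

Step 1 — Angular frequency: ω = 2π·f = 2π·9140 = 5.743e+04 rad/s.
Step 2 — Component impedances:
  Z1: Z = R = 20 Ω
  Z2: Z = R = 564 Ω
  Z3: Z = jωL = j·5.743e+04·0.000723 = 0 + j41.52 Ω
Step 3 — With open output, the series arm Z2 and the output shunt Z3 appear in series to ground: Z2 + Z3 = 564 + j41.52 Ω.
Step 4 — Parallel with input shunt Z1: Z_in = Z1 || (Z2 + Z3) = 19.32 + j0.04845 Ω = 19.32∠0.1° Ω.
Step 5 — Power factor: PF = cos(φ) = Re(Z)/|Z| = 19.32/19.32 = 1.
Step 6 — Type: Im(Z) = 0.04845 ⇒ lagging (phase φ = 0.1°).

PF = 1 (lagging, φ = 0.1°)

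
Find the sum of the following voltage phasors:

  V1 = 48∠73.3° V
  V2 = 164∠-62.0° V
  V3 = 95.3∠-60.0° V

Step 1 — Convert each phasor to rectangular form:
  V1 = 48·(cos(73.3°) + j·sin(73.3°)) = 13.79 + j45.98 V
  V2 = 164·(cos(-62.0°) + j·sin(-62.0°)) = 76.99 - j144.8 V
  V3 = 95.3·(cos(-60.0°) + j·sin(-60.0°)) = 47.65 - j82.53 V
Step 2 — Sum components: V_total = 138.4 - j181.4 V.
Step 3 — Convert to polar: |V_total| = 228.2 V, ∠V_total = -52.6°.

V_total = 228.2∠-52.6° V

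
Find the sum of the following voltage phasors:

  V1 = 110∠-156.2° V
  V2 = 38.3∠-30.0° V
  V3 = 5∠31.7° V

Step 1 — Convert each phasor to rectangular form:
  V1 = 110·(cos(-156.2°) + j·sin(-156.2°)) = -100.6 - j44.39 V
  V2 = 38.3·(cos(-30.0°) + j·sin(-30.0°)) = 33.17 - j19.15 V
  V3 = 5·(cos(31.7°) + j·sin(31.7°)) = 4.254 + j2.627 V
Step 2 — Sum components: V_total = -63.22 - j60.91 V.
Step 3 — Convert to polar: |V_total| = 87.79 V, ∠V_total = -136.1°.

V_total = 87.79∠-136.1° V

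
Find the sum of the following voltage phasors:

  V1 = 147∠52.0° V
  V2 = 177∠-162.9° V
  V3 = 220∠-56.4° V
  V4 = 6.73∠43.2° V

Step 1 — Convert each phasor to rectangular form:
  V1 = 147·(cos(52.0°) + j·sin(52.0°)) = 90.5 + j115.8 V
  V2 = 177·(cos(-162.9°) + j·sin(-162.9°)) = -169.2 - j52.05 V
  V3 = 220·(cos(-56.4°) + j·sin(-56.4°)) = 121.7 - j183.2 V
  V4 = 6.73·(cos(43.2°) + j·sin(43.2°)) = 4.906 + j4.607 V
Step 2 — Sum components: V_total = 47.98 - j114.8 V.
Step 3 — Convert to polar: |V_total| = 124.5 V, ∠V_total = -67.3°.

V_total = 124.5∠-67.3° V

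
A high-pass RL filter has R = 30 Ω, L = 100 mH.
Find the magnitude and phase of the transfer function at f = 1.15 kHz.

Step 1 — Angular frequency: ω = 2π·1150 = 7226 rad/s.
Step 2 — Transfer function: H(jω) = jωL/(R + jωL).
Step 3 — Numerator jωL = j·722.6; denominator R + jωL = 30 + j722.6.
Step 4 — H = 0.9983 + j0.04145.
Step 5 — Magnitude: |H| = 0.9991 (-0.0 dB); phase: φ = 2.4°.

|H| = 0.9991 (-0.0 dB), φ = 2.4°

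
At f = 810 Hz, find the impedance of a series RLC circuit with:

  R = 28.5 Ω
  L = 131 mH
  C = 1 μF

Step 1 — Angular frequency: ω = 2π·f = 2π·810 = 5089 rad/s.
Step 2 — Component impedances:
  R: Z = R = 28.5 Ω
  L: Z = jωL = j·5089·0.131 = 0 + j666.7 Ω
  C: Z = 1/(jωC) = -j/(ω·C) = 0 - j196.5 Ω
Step 3 — Series combination: Z_total = R + L + C = 28.5 + j470.2 Ω = 471.1∠86.5° Ω.

Z = 28.5 + j470.2 Ω = 471.1∠86.5° Ω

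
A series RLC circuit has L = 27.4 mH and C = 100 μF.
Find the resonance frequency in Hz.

Step 1 — Resonance condition Im(Z)=0 gives ω₀ = 1/√(LC).
Step 2 — ω₀ = 1/√(0.0274·0.0001) = 604.1 rad/s.
Step 3 — f₀ = ω₀/(2π) = 96.15 Hz.

f₀ = 96.15 Hz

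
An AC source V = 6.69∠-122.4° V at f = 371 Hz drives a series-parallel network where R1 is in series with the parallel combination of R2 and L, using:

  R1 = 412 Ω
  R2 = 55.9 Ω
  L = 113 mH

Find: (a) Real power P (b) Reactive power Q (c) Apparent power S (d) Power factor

Step 1 — Angular frequency: ω = 2π·f = 2π·371 = 2331 rad/s.
Step 2 — Component impedances:
  R1: Z = R = 412 Ω
  R2: Z = R = 55.9 Ω
  L: Z = jωL = j·2331·0.113 = 0 + j263.4 Ω
Step 3 — Parallel branch: R2 || L = 1/(1/R2 + 1/L) = 53.49 + j11.35 Ω.
Step 4 — Series with R1: Z_total = R1 + (R2 || L) = 465.5 + j11.35 Ω = 465.6∠1.4° Ω.
Step 5 — Source phasor: V = 6.69∠-122.4° V = -3.585 - j5.649 V.
Step 6 — Current: I = V / Z = -0.007992 - j0.01194 A = 0.01437∠-123.8° A.
Step 7 — Complex power: S = V·I* = 0.09609 + j0.002343 VA.
Step 8 — Real power: P = Re(S) = 0.09609 W.
Step 9 — Reactive power: Q = Im(S) = 0.002343 VAR.
Step 10 — Apparent power: |S| = 0.09612 VA.
Step 11 — Power factor: PF = P/|S| = 0.9997 (lagging).

(a) P = 0.09609 W  (b) Q = 0.002343 VAR  (c) S = 0.09612 VA  (d) PF = 0.9997 (lagging)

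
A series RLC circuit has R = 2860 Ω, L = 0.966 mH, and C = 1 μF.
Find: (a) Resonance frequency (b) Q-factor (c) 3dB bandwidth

Step 1 — Resonance: ω₀ = 1/√(LC) = 1/√(0.000966·1e-06) = 3.217e+04 rad/s.
Step 2 — f₀ = ω₀/(2π) = 5121 Hz.
Step 3 — Series Q: Q = ω₀L/R = 3.217e+04·0.000966/2860 = 0.01087.
Step 4 — Bandwidth: Δω = ω₀/Q = 2.961e+06 rad/s; BW = Δω/(2π) = 4.712e+05 Hz.

(a) f₀ = 5121 Hz  (b) Q = 0.01087  (c) BW = 4.712e+05 Hz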